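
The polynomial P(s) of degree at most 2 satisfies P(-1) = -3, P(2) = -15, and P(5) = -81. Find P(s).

Using the Lagrange interpolation formula with nodes -1, 2, 5:
  L_0(s) = (s - 2)(s - 5) / 18
  L_1(s) = (s + 1)(s - 5) / -9
  L_2(s) = (s + 1)(s - 2) / 18
Then P(s) = -3·L_0(s) - 15·L_1(s) - 81·L_2(s).
Expanding and collecting terms gives P(s) = -3s^2 - s - 1.
Check: P(-1) = -3. ✓

P(s) = -3s^2 - s - 1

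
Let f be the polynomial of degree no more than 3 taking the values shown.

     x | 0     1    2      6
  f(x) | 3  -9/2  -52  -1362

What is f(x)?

Write f(x) = ax^3 + bx^2 + cx + d. Substituting each data point gives a linear system:
  d = 3
  a + b + c + d = -9/2
  8a + 4b + 2c + d = -52
  216a + 36b + 6c + d = -1362
Solving the system yields a = -6, b = -2, c = 1/2, d = 3.
So f(x) = -6x^3 - 2x^2 + (1/2)x + 3.
Check: f(2) = -52. ✓

f(x) = -6x^3 - 2x^2 + (1/2)x + 3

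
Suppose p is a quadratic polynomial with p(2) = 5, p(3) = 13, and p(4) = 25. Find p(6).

Using the Lagrange interpolation formula with nodes 2, 3, 4:
  L_0(t) = (t - 3)(t - 4) / 2
  L_1(t) = (t - 2)(t - 4) / -1
  L_2(t) = (t - 2)(t - 3) / 2
Then p(t) = 5·L_0(t) + 13·L_1(t) + 25·L_2(t).
Expanding and collecting terms gives p(t) = 2t^2 - 2t + 1.
Evaluating at t = 6: p(6) = 61.

61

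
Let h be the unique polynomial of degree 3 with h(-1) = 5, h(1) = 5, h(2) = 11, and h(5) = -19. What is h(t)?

h(t) = -t^3 + 4t^2 + t + 1

Using the Lagrange interpolation formula with nodes -1, 1, 2, 5:
  L_0(t) = (t - 1)(t - 2)(t - 5) / -36
  L_1(t) = (t + 1)(t - 2)(t - 5) / 8
  L_2(t) = (t + 1)(t - 1)(t - 5) / -9
  L_3(t) = (t + 1)(t - 1)(t - 2) / 72
Then h(t) = 5·L_0(t) + 5·L_1(t) + 11·L_2(t) - 19·L_3(t).
Expanding and collecting terms gives h(t) = -t³ + 4t² + t + 1.
Check: h(5) = -19. ✓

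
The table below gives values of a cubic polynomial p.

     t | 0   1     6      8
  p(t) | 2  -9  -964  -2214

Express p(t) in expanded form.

p(t) = -4t^3 - 2t^2 - 5t + 2

Write p(t) = at^3 + bt^2 + ct + d. Substituting each data point gives a linear system:
  d = 2
  a + b + c + d = -9
  216a + 36b + 6c + d = -964
  512a + 64b + 8c + d = -2214
Solving the system yields a = -4, b = -2, c = -5, d = 2.
So p(t) = -4t^3 - 2t^2 - 5t + 2.
Check: p(8) = -2214. ✓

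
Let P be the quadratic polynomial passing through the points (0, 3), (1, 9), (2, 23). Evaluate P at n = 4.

Write P(n) = an^2 + bn + c. Substituting each data point gives a linear system:
  c = 3
  a + b + c = 9
  4a + 2b + c = 23
Solving the system yields a = 4, b = 2, c = 3.
So P(n) = 4n^2 + 2n + 3.
Then P(4) = 75.

75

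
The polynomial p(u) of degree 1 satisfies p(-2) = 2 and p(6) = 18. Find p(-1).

4

Using the Lagrange interpolation formula with nodes -2, 6:
  L_0(u) = (u - 6) / -8
  L_1(u) = (u + 2) / 8
Then p(u) = 2·L_0(u) + 18·L_1(u).
Expanding and collecting terms gives p(u) = 2u + 6.
Evaluating at u = -1: p(-1) = 4.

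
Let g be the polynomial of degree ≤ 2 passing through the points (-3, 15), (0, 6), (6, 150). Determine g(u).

Write g(u) = au^2 + bu + c. Substituting each data point gives a linear system:
  9a - 3b + c = 15
  c = 6
  36a + 6b + c = 150
Solving the system yields a = 3, b = 6, c = 6.
So g(u) = 3u^2 + 6u + 6.
Check: g(0) = 6. ✓

g(u) = 3u^2 + 6u + 6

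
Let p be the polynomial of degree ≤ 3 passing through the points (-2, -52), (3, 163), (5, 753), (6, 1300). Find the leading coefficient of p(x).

6

Write p(x) = ax^3 + bx^2 + cx + d. Substituting each data point gives a linear system:
  -8a + 4b - 2c + d = -52
  27a + 9b + 3c + d = 163
  125a + 25b + 5c + d = 753
  216a + 36b + 6c + d = 1300
Solving the system yields a = 6, b = 0, c = 1, d = -2.
So p(x) = 6x^3 + x - 2.
The leading coefficient is 6.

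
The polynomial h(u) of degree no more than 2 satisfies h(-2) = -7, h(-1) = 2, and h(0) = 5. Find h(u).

Write h(u) = au^2 + bu + c. Substituting each data point gives a linear system:
  4a - 2b + c = -7
  a - b + c = 2
  c = 5
Solving the system yields a = -3, b = 0, c = 5.
So h(u) = -3u^2 + 5.
Check: h(-1) = 2. ✓

h(u) = -3u^2 + 5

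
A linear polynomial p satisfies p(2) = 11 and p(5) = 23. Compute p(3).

Using the Lagrange interpolation formula with nodes 2, 5:
  L_0(x) = (x - 5) / -3
  L_1(x) = (x - 2) / 3
Then p(x) = 11·L_0(x) + 23·L_1(x).
Expanding and collecting terms gives p(x) = 4x + 3.
Evaluating at x = 3: p(3) = 15.

15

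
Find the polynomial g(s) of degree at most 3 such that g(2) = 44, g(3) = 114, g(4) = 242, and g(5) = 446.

g(s) = 3s^3 + 2s^2 + 3s + 6

Using the Lagrange interpolation formula with nodes 2, 3, 4, 5:
  L_0(s) = (s - 3)(s - 4)(s - 5) / -6
  L_1(s) = (s - 2)(s - 4)(s - 5) / 2
  L_2(s) = (s - 2)(s - 3)(s - 5) / -2
  L_3(s) = (s - 2)(s - 3)(s - 4) / 6
Then g(s) = 44·L_0(s) + 114·L_1(s) + 242·L_2(s) + 446·L_3(s).
Expanding and collecting terms gives g(s) = 3s³ + 2s² + 3s + 6.
Check: g(5) = 446. ✓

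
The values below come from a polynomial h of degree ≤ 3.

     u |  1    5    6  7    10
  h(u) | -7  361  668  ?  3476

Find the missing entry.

The 4 known points determine the degree-3 polynomial uniquely.
Write h(u) = au^3 + bu^2 + cu + d. Substituting each data point gives a linear system:
  a + b + c + d = -7
  125a + 25b + 5c + d = 361
  216a + 36b + 6c + d = 668
  1000a + 100b + 10c + d = 3476
Solving the system yields a = 4, b = -5, c = -2, d = -4.
So h(u) = 4u³ - 5u² - 2u - 4.
Then h(7) = 1109.

1109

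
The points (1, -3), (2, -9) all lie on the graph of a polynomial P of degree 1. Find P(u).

Write P(u) = au + b. Substituting each data point gives a linear system:
  a + b = -3
  2a + b = -9
Solving the system yields a = -6, b = 3.
So P(u) = -6u + 3.
Check: P(1) = -3. ✓

P(u) = -6u + 3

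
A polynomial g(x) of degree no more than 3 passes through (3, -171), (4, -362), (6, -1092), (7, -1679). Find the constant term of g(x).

Write g(x) = ax^3 + bx^2 + cx + d. Substituting each data point gives a linear system:
  27a + 9b + 3c + d = -171
  64a + 16b + 4c + d = -362
  216a + 36b + 6c + d = -1092
  343a + 49b + 7c + d = -1679
Solving the system yields a = -4, b = -6, c = -1, d = -6.
So g(x) = -4x^3 - 6x^2 - x - 6.
The constant term is -6.

-6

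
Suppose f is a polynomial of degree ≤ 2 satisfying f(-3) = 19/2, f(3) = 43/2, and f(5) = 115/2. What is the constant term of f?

Write f(x) = ax^2 + bx + c. Substituting each data point gives a linear system:
  9a - 3b + c = 19/2
  9a + 3b + c = 43/2
  25a + 5b + c = 115/2
Solving the system yields a = 2, b = 2, c = -5/2.
So f(x) = 2x² + 2x - 5/2.
The constant term is -5/2.

-5/2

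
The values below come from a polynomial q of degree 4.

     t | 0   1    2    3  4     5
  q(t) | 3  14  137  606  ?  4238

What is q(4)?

1799

The 5 known points determine the degree-4 polynomial uniquely.
Write q(t) = at^4 + bt^3 + ct^2 + dt + e. Substituting each data point gives a linear system:
  e = 3
  a + b + c + d + e = 14
  16a + 8b + 4c + 2d + e = 137
  81a + 27b + 9c + 3d + e = 606
  625a + 125b + 25c + 5d + e = 4238
Solving the system yields a = 6, b = 3, c = 5, d = -3, e = 3.
So q(t) = 6t^4 + 3t^3 + 5t^2 - 3t + 3.
Then q(4) = 1799.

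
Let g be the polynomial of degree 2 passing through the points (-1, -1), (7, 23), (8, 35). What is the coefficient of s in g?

-3

Write g(s) = as^2 + bs + c. Substituting each data point gives a linear system:
  a - b + c = -1
  49a + 7b + c = 23
  64a + 8b + c = 35
Solving the system yields a = 1, b = -3, c = -5.
So g(s) = s^2 - 3s - 5.
The coefficient of s is -3.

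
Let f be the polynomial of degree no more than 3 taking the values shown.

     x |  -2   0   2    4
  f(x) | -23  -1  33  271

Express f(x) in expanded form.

Using the Lagrange interpolation formula with nodes -2, 0, 2, 4:
  L_0(x) = x(x - 2)(x - 4) / -48
  L_1(x) = (x + 2)(x - 2)(x - 4) / 16
  L_2(x) = (x + 2)x(x - 4) / -16
  L_3(x) = (x + 2)x(x - 2) / 48
Then f(x) = -23·L_0(x) - 1·L_1(x) + 33·L_2(x) + 271·L_3(x).
Expanding and collecting terms gives f(x) = 4x^3 + (3/2)x^2 - 2x - 1.
Check: f(4) = 271. ✓

f(x) = 4x^3 + (3/2)x^2 - 2x - 1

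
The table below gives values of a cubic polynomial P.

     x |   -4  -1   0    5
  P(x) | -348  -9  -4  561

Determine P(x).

Write P(x) = ax^3 + bx^2 + cx + d. Substituting each data point gives a linear system:
  -64a + 16b - 4c + d = -348
  -a + b - c + d = -9
  d = -4
  125a + 25b + 5c + d = 561
Solving the system yields a = 5, b = -2, c = -2, d = -4.
So P(x) = 5x^3 - 2x^2 - 2x - 4.
Check: P(0) = -4. ✓

P(x) = 5x^3 - 2x^2 - 2x - 4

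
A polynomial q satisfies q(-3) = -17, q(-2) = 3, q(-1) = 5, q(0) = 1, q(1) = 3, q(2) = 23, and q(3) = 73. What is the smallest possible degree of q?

3

Forward differences of the values at u = -3, -2, -1, 0, 1, 2, 3:
  q  : -17  3  5  1  3  23  73
  Δ  : 20  2  -4  2  20  50
  Δ^2: -18  -6  6  18  30
  Δ^3: 12  12  12  12
  Δ^4: 0  0  0
  Δ^5: 0  0
  Δ^6: 0
The third differences are constant (12) and nonzero, while all higher differences vanish, so the minimal degree is 3.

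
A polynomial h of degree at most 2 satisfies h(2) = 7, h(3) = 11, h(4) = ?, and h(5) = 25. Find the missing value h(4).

On equispaced nodes a degree-2 polynomial has vanishing third forward difference, so
  - h(2) + 3·h(3) - 3·h(4) + h(5) = 0.
Substituting the known values and solving for h(4):
  -3·h(4) = -51
  h(4) = 17.

17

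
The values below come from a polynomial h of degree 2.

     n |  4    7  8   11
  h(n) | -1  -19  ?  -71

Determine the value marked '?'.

-29

The 3 known points determine the degree-2 polynomial uniquely.
Write h(n) = an^2 + bn + c. Substituting each data point gives a linear system:
  16a + 4b + c = -1
  49a + 7b + c = -19
  121a + 11b + c = -71
Solving the system yields a = -1, b = 5, c = -5.
So h(n) = -n² + 5n - 5.
Then h(8) = -29.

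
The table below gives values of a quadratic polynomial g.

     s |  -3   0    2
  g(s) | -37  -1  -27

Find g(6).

-199

Write g(s) = as^2 + bs + c. Substituting each data point gives a linear system:
  9a - 3b + c = -37
  c = -1
  4a + 2b + c = -27
Solving the system yields a = -5, b = -3, c = -1.
So g(s) = -5s^2 - 3s - 1.
Then g(6) = -199.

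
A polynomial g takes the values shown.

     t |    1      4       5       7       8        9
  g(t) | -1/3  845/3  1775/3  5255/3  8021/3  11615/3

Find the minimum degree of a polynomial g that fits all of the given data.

3

Divided differences on the nodes 1, 4, 5, 7, 8, 9:
  order 0: -1/3  845/3  1775/3  5255/3  8021/3  11615/3
  order 1: 94  310  580  922  1198
  order 2: 54  90  114  138
  order 3: 6  6  6
  order 4: 0  0
  order 5: 0
The order-3 divided differences are all 6 (nonzero) and every higher order vanishes, so the data lies on a polynomial of degree exactly 3.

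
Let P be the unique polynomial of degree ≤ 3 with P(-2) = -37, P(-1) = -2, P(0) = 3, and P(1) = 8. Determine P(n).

Using the Lagrange interpolation formula with nodes -2, -1, 0, 1:
  L_0(n) = (n + 1)n(n - 1) / -6
  L_1(n) = (n + 2)n(n - 1) / 2
  L_2(n) = (n + 2)(n + 1)(n - 1) / -2
  L_3(n) = (n + 2)(n + 1)n / 6
Then P(n) = -37·L_0(n) - 2·L_1(n) + 3·L_2(n) + 8·L_3(n).
Expanding and collecting terms gives P(n) = 5n³ + 3.
Check: P(-2) = -37. ✓

P(n) = 5n^3 + 3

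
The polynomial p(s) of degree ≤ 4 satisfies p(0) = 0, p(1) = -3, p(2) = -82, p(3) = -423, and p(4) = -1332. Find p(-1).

-7

Write p(s) = as^4 + bs^3 + cs^2 + ds + e. Substituting each data point gives a linear system:
  e = 0
  a + b + c + d + e = -3
  16a + 8b + 4c + 2d + e = -82
  81a + 27b + 9c + 3d + e = -423
  256a + 64b + 16c + 4d + e = -1332
Solving the system yields a = -5, b = -1, c = 0, d = 3, e = 0.
So p(s) = -5s⁴ - s³ + 3s.
Then p(-1) = -7.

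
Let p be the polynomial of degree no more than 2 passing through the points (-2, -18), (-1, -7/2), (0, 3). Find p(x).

p(x) = -4x^2 + (5/2)x + 3

Write p(x) = ax^2 + bx + c. Substituting each data point gives a linear system:
  4a - 2b + c = -18
  a - b + c = -7/2
  c = 3
Solving the system yields a = -4, b = 5/2, c = 3.
So p(x) = -4x^2 + (5/2)x + 3.
Check: p(-2) = -18. ✓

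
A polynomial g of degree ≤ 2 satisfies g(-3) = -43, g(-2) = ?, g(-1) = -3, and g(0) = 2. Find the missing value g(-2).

The 3 known points determine the degree-2 polynomial uniquely.
Write g(n) = an^2 + bn + c. Substituting each data point gives a linear system:
  9a - 3b + c = -43
  a - b + c = -3
  c = 2
Solving the system yields a = -5, b = 0, c = 2.
So g(n) = -5n² + 2.
Then g(-2) = -18.

-18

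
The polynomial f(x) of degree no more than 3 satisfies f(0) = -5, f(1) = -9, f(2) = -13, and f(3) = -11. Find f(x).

Using the Lagrange interpolation formula with nodes 0, 1, 2, 3:
  L_0(x) = (x - 1)(x - 2)(x - 3) / -6
  L_1(x) = x(x - 2)(x - 3) / 2
  L_2(x) = x(x - 1)(x - 3) / -2
  L_3(x) = x(x - 1)(x - 2) / 6
Then f(x) = -5·L_0(x) - 9·L_1(x) - 13·L_2(x) - 11·L_3(x).
Expanding and collecting terms gives f(x) = x^3 - 3x^2 - 2x - 5.
Check: f(1) = -9. ✓

f(x) = x^3 - 3x^2 - 2x - 5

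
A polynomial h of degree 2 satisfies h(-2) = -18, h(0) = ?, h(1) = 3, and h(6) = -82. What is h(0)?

2

The 3 known points determine the degree-2 polynomial uniquely.
Write h(n) = an^2 + bn + c. Substituting each data point gives a linear system:
  4a - 2b + c = -18
  a + b + c = 3
  36a + 6b + c = -82
Solving the system yields a = -3, b = 4, c = 2.
So h(n) = -3n^2 + 4n + 2.
Then h(0) = 2.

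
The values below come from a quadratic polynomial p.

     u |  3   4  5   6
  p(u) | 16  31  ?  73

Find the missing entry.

The 3 known points determine the degree-2 polynomial uniquely.
Write p(u) = au^2 + bu + c. Substituting each data point gives a linear system:
  9a + 3b + c = 16
  16a + 4b + c = 31
  36a + 6b + c = 73
Solving the system yields a = 2, b = 1, c = -5.
So p(u) = 2u^2 + u - 5.
Then p(5) = 50.

50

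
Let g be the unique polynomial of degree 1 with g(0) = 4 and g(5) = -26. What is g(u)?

Write g(u) = au + b. Substituting each data point gives a linear system:
  b = 4
  5a + b = -26
Solving the system yields a = -6, b = 4.
So g(u) = -6u + 4.
Check: g(0) = 4. ✓

g(u) = -6u + 4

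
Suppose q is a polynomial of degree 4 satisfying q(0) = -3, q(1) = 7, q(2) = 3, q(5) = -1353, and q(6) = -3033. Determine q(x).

q(x) = -3x^4 + 3x^3 + 5x^2 + 5x - 3

Write q(x) = ax^4 + bx^3 + cx^2 + dx + e. Substituting each data point gives a linear system:
  e = -3
  a + b + c + d + e = 7
  16a + 8b + 4c + 2d + e = 3
  625a + 125b + 25c + 5d + e = -1353
  1296a + 216b + 36c + 6d + e = -3033
Solving the system yields a = -3, b = 3, c = 5, d = 5, e = -3.
So q(x) = -3x^4 + 3x^3 + 5x^2 + 5x - 3.
Check: q(2) = 3. ✓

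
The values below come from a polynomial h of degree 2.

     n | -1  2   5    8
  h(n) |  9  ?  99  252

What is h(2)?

On equispaced nodes a degree-2 polynomial has vanishing third forward difference, so
  - h(-1) + 3·h(2) - 3·h(5) + h(8) = 0.
Substituting the known values and solving for h(2):
  3·h(2) = 54
  h(2) = 18.

18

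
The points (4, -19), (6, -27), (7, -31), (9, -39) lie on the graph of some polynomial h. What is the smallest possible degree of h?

Divided differences on the nodes 4, 6, 7, 9:
  order 0: -19  -27  -31  -39
  order 1: -4  -4  -4
  order 2: 0  0
  order 3: 0
The order-1 divided differences are all -4 (nonzero) and every higher order vanishes, so the data lies on a polynomial of degree exactly 1.

1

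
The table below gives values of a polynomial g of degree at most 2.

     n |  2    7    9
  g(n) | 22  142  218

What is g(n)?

Write g(n) = an^2 + bn + c. Substituting each data point gives a linear system:
  4a + 2b + c = 22
  49a + 7b + c = 142
  81a + 9b + c = 218
Solving the system yields a = 2, b = 6, c = 2.
So g(n) = 2n^2 + 6n + 2.
Check: g(9) = 218. ✓

g(n) = 2n^2 + 6n + 2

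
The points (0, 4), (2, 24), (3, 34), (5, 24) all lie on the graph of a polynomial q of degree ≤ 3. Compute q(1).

Write q(u) = au^3 + bu^2 + cu + d. Substituting each data point gives a linear system:
  d = 4
  8a + 4b + 2c + d = 24
  27a + 9b + 3c + d = 34
  125a + 25b + 5c + d = 24
Solving the system yields a = -1, b = 5, c = 4, d = 4.
So q(u) = -u^3 + 5u^2 + 4u + 4.
Then q(1) = 12.

12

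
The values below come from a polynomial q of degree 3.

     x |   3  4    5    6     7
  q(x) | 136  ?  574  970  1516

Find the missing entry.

The 4 known points determine the degree-3 polynomial uniquely.
Write q(x) = ax^3 + bx^2 + cx + d. Substituting each data point gives a linear system:
  27a + 9b + 3c + d = 136
  125a + 25b + 5c + d = 574
  216a + 36b + 6c + d = 970
  343a + 49b + 7c + d = 1516
Solving the system yields a = 4, b = 3, c = -1, d = 4.
So q(x) = 4x³ + 3x² - x + 4.
Then q(4) = 304.

304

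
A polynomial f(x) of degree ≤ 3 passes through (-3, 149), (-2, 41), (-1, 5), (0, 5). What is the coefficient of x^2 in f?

Write f(x) = ax^3 + bx^2 + cx + d. Substituting each data point gives a linear system:
  -27a + 9b - 3c + d = 149
  -8a + 4b - 2c + d = 41
  -a + b - c + d = 5
  d = 5
Solving the system yields a = -6, b = 0, c = 6, d = 5.
So f(x) = -6x^3 + 6x + 5.
The coefficient of x^2 is 0.

0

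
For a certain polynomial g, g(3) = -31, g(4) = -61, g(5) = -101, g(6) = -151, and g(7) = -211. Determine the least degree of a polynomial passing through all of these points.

2

Forward differences of the values at n = 3, 4, 5, 6, 7:
  g  : -31  -61  -101  -151  -211
  Δ  : -30  -40  -50  -60
  Δ^2: -10  -10  -10
  Δ^3: 0  0
  Δ^4: 0
The second differences are constant (-10) and nonzero, while all higher differences vanish, so the minimal degree is 2.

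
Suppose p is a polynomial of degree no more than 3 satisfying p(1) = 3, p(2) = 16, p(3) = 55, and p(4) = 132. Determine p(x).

Using the Lagrange interpolation formula with nodes 1, 2, 3, 4:
  L_0(x) = (x - 2)(x - 3)(x - 4) / -6
  L_1(x) = (x - 1)(x - 3)(x - 4) / 2
  L_2(x) = (x - 1)(x - 2)(x - 4) / -2
  L_3(x) = (x - 1)(x - 2)(x - 3) / 6
Then p(x) = 3·L_0(x) + 16·L_1(x) + 55·L_2(x) + 132·L_3(x).
Expanding and collecting terms gives p(x) = 2x^3 + x^2 - 4x + 4.
Check: p(4) = 132. ✓

p(x) = 2x^3 + x^2 - 4x + 4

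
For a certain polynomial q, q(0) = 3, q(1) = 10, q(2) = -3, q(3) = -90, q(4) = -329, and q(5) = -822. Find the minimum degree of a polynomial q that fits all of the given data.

Forward differences of the values at t = 0, 1, 2, 3, 4, 5:
  q  : 3  10  -3  -90  -329  -822
  Δ  : 7  -13  -87  -239  -493
  Δ^2: -20  -74  -152  -254
  Δ^3: -54  -78  -102
  Δ^4: -24  -24
  Δ^5: 0
The fourth differences are constant (-24) and nonzero, while all higher differences vanish, so the minimal degree is 4.

4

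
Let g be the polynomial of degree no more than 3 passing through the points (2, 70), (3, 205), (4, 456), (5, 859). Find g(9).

4711

Using the Lagrange interpolation formula with nodes 2, 3, 4, 5:
  L_0(s) = (s - 3)(s - 4)(s - 5) / -6
  L_1(s) = (s - 2)(s - 4)(s - 5) / 2
  L_2(s) = (s - 2)(s - 3)(s - 5) / -2
  L_3(s) = (s - 2)(s - 3)(s - 4) / 6
Then g(s) = 70·L_0(s) + 205·L_1(s) + 456·L_2(s) + 859·L_3(s).
Expanding and collecting terms gives g(s) = 6s^3 + 4s^2 + s + 4.
Evaluating at s = 9: g(9) = 4711.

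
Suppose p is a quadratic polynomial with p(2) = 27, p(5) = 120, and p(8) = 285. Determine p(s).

p(s) = 4s^2 + 3s + 5

Write p(s) = as^2 + bs + c. Substituting each data point gives a linear system:
  4a + 2b + c = 27
  25a + 5b + c = 120
  64a + 8b + c = 285
Solving the system yields a = 4, b = 3, c = 5.
So p(s) = 4s² + 3s + 5.
Check: p(5) = 120. ✓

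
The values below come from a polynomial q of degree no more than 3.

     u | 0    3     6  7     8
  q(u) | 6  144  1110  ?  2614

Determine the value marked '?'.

1756

The 4 known points determine the degree-3 polynomial uniquely.
Write q(u) = au^3 + bu^2 + cu + d. Substituting each data point gives a linear system:
  d = 6
  27a + 9b + 3c + d = 144
  216a + 36b + 6c + d = 1110
  512a + 64b + 8c + d = 2614
Solving the system yields a = 5, b = 1, c = -2, d = 6.
So q(u) = 5u^3 + u^2 - 2u + 6.
Then q(7) = 1756.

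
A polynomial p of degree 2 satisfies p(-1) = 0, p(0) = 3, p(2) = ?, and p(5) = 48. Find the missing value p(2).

The 3 known points determine the degree-2 polynomial uniquely.
Write p(x) = ax^2 + bx + c. Substituting each data point gives a linear system:
  a - b + c = 0
  c = 3
  25a + 5b + c = 48
Solving the system yields a = 1, b = 4, c = 3.
So p(x) = x² + 4x + 3.
Then p(2) = 15.

15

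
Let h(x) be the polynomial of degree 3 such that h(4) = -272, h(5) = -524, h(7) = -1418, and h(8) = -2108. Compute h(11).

-5438

Using the Lagrange interpolation formula with nodes 4, 5, 7, 8:
  L_0(x) = (x - 5)(x - 7)(x - 8) / -12
  L_1(x) = (x - 4)(x - 7)(x - 8) / 6
  L_2(x) = (x - 4)(x - 5)(x - 8) / -6
  L_3(x) = (x - 4)(x - 5)(x - 7) / 12
Then h(x) = -272·L_0(x) - 524·L_1(x) - 1418·L_2(x) - 2108·L_3(x).
Expanding and collecting terms gives h(x) = -4x^3 - x^2 + x - 4.
Evaluating at x = 11: h(11) = -5438.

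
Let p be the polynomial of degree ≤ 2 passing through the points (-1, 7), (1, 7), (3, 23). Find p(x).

p(x) = 2x^2 + 5

Using the Lagrange interpolation formula with nodes -1, 1, 3:
  L_0(x) = (x - 1)(x - 3) / 8
  L_1(x) = (x + 1)(x - 3) / -4
  L_2(x) = (x + 1)(x - 1) / 8
Then p(x) = 7·L_0(x) + 7·L_1(x) + 23·L_2(x).
Expanding and collecting terms gives p(x) = 2x^2 + 5.
Check: p(3) = 23. ✓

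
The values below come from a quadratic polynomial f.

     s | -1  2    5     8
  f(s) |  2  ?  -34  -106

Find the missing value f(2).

2

The 3 known points determine the degree-2 polynomial uniquely.
Write f(s) = as^2 + bs + c. Substituting each data point gives a linear system:
  a - b + c = 2
  25a + 5b + c = -34
  64a + 8b + c = -106
Solving the system yields a = -2, b = 2, c = 6.
So f(s) = -2s² + 2s + 6.
Then f(2) = 2.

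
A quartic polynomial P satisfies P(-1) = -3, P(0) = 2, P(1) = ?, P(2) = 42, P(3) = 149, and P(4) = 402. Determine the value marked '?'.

The 5 known points determine the degree-4 polynomial uniquely.
Write P(u) = au^4 + bu^3 + cu^2 + du + e. Substituting each data point gives a linear system:
  a - b + c - d + e = -3
  e = 2
  16a + 8b + 4c + 2d + e = 42
  81a + 27b + 9c + 3d + e = 149
  256a + 64b + 16c + 4d + e = 402
Solving the system yields a = 1, b = 2, c = 0, d = 4, e = 2.
So P(u) = u^4 + 2u^3 + 4u + 2.
Then P(1) = 9.

9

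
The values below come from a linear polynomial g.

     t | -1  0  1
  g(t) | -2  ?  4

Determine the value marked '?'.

On equispaced nodes a degree-1 polynomial has vanishing second forward difference, so
  g(-1) - 2·g(0) + g(1) = 0.
Substituting the known values and solving for g(0):
  -2·g(0) = -2
  g(0) = 1.

1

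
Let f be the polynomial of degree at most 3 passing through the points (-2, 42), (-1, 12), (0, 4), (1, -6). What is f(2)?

Write f(s) = as^3 + bs^2 + cs + d. Substituting each data point gives a linear system:
  -8a + 4b - 2c + d = 42
  -a + b - c + d = 12
  d = 4
  a + b + c + d = -6
Solving the system yields a = -4, b = -1, c = -5, d = 4.
So f(s) = -4s³ - s² - 5s + 4.
Then f(2) = -42.

-42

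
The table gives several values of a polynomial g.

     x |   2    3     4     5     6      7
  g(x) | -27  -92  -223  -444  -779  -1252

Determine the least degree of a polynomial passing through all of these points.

Forward differences of the values at x = 2, 3, 4, 5, 6, 7:
  g  : -27  -92  -223  -444  -779  -1252
  Δ  : -65  -131  -221  -335  -473
  Δ^2: -66  -90  -114  -138
  Δ^3: -24  -24  -24
  Δ^4: 0  0
  Δ^5: 0
The third differences are constant (-24) and nonzero, while all higher differences vanish, so the minimal degree is 3.

3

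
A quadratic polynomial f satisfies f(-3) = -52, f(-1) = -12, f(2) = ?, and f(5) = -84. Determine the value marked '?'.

The 3 known points determine the degree-2 polynomial uniquely.
Write f(s) = as^2 + bs + c. Substituting each data point gives a linear system:
  9a - 3b + c = -52
  a - b + c = -12
  25a + 5b + c = -84
Solving the system yields a = -4, b = 4, c = -4.
So f(s) = -4s² + 4s - 4.
Then f(2) = -12.

-12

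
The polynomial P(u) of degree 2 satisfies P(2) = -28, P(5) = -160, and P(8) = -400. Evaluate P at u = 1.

Forward differences of the values at u = 2, 5, 8:
  P  : -28  -160  -400
  Δ  : -132  -240
  Δ^2: -108
The second differences are constant, confirming degree 2.
Interpolating (Newton forward form) and evaluating at u = 1 gives P(1) = -8.

-8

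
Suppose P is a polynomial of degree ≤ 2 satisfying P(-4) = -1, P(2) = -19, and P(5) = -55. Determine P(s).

P(s) = -s^2 - 5s - 5

Write P(s) = as^2 + bs + c. Substituting each data point gives a linear system:
  16a - 4b + c = -1
  4a + 2b + c = -19
  25a + 5b + c = -55
Solving the system yields a = -1, b = -5, c = -5.
So P(s) = -s^2 - 5s - 5.
Check: P(5) = -55. ✓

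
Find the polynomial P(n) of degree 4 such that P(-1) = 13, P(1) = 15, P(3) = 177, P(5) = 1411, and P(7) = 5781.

P(n) = 3n^4 - 5n^3 + 5n^2 + 6n + 6

Using the Lagrange interpolation formula with nodes -1, 1, 3, 5, 7:
  L_0(n) = (n - 1)(n - 3)(n - 5)(n - 7) / 384
  L_1(n) = (n + 1)(n - 3)(n - 5)(n - 7) / -96
  L_2(n) = (n + 1)(n - 1)(n - 5)(n - 7) / 64
  L_3(n) = (n + 1)(n - 1)(n - 3)(n - 7) / -96
  L_4(n) = (n + 1)(n - 1)(n - 3)(n - 5) / 384
Then P(n) = 13·L_0(n) + 15·L_1(n) + 177·L_2(n) + 1411·L_3(n) + 5781·L_4(n).
Expanding and collecting terms gives P(n) = 3n^4 - 5n^3 + 5n^2 + 6n + 6.
Check: P(1) = 15. ✓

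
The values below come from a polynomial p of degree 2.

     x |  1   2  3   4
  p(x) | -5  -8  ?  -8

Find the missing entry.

The 3 known points determine the degree-2 polynomial uniquely.
Write p(x) = ax^2 + bx + c. Substituting each data point gives a linear system:
  a + b + c = -5
  4a + 2b + c = -8
  16a + 4b + c = -8
Solving the system yields a = 1, b = -6, c = 0.
So p(x) = x^2 - 6x.
Then p(3) = -9.

-9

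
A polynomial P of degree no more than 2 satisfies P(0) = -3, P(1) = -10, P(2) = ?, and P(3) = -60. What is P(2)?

On equispaced nodes a degree-2 polynomial has vanishing third forward difference, so
  - P(0) + 3·P(1) - 3·P(2) + P(3) = 0.
Substituting the known values and solving for P(2):
  -3·P(2) = 87
  P(2) = -29.

-29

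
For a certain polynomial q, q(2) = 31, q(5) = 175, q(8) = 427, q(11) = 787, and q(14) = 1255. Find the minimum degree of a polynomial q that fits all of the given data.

2

Forward differences of the values at x = 2, 5, 8, 11, 14:
  q  : 31  175  427  787  1255
  Δ  : 144  252  360  468
  Δ^2: 108  108  108
  Δ^3: 0  0
  Δ^4: 0
The second differences are constant (108) and nonzero, while all higher differences vanish, so the minimal degree is 2.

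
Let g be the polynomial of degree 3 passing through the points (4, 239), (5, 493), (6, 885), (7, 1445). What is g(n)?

Using the Lagrange interpolation formula with nodes 4, 5, 6, 7:
  L_0(n) = (n - 5)(n - 6)(n - 7) / -6
  L_1(n) = (n - 4)(n - 6)(n - 7) / 2
  L_2(n) = (n - 4)(n - 5)(n - 7) / -2
  L_3(n) = (n - 4)(n - 5)(n - 6) / 6
Then g(n) = 239·L_0(n) + 493·L_1(n) + 885·L_2(n) + 1445·L_3(n).
Expanding and collecting terms gives g(n) = 5n^3 - 6n^2 + 3n + 3.
Check: g(5) = 493. ✓

g(n) = 5n^3 - 6n^2 + 3n + 3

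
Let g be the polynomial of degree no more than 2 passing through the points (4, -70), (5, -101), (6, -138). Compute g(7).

-181

Using the Lagrange interpolation formula with nodes 4, 5, 6:
  L_0(t) = (t - 5)(t - 6) / 2
  L_1(t) = (t - 4)(t - 6) / -1
  L_2(t) = (t - 4)(t - 5) / 2
Then g(t) = -70·L_0(t) - 101·L_1(t) - 138·L_2(t).
Expanding and collecting terms gives g(t) = -3t^2 - 4t - 6.
Evaluating at t = 7: g(7) = -181.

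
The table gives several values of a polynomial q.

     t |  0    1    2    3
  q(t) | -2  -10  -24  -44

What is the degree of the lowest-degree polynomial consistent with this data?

Forward differences of the values at t = 0, 1, 2, 3:
  q  : -2  -10  -24  -44
  Δ  : -8  -14  -20
  Δ^2: -6  -6
  Δ^3: 0
The second differences are constant (-6) and nonzero, while all higher differences vanish, so the minimal degree is 2.

2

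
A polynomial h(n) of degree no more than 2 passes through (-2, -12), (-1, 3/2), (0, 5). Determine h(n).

h(n) = -5n^2 - (3/2)n + 5

Write h(n) = an^2 + bn + c. Substituting each data point gives a linear system:
  4a - 2b + c = -12
  a - b + c = 3/2
  c = 5
Solving the system yields a = -5, b = -3/2, c = 5.
So h(n) = -5n² - (3/2)n + 5.
Check: h(-1) = 3/2. ✓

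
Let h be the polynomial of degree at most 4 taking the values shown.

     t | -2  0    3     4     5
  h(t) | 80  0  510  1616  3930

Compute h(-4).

1392

Write h(t) = at^4 + bt^3 + ct^2 + dt + e. Substituting each data point gives a linear system:
  16a - 8b + 4c - 2d + e = 80
  e = 0
  81a + 27b + 9c + 3d + e = 510
  256a + 64b + 16c + 4d + e = 1616
  625a + 125b + 25c + 5d + e = 3930
Solving the system yields a = 6, b = 2, c = -2, d = -4, e = 0.
So h(t) = 6t⁴ + 2t³ - 2t² - 4t.
Then h(-4) = 1392.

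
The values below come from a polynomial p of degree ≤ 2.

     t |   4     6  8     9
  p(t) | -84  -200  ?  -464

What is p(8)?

The 3 known points determine the degree-2 polynomial uniquely.
Write p(t) = at^2 + bt + c. Substituting each data point gives a linear system:
  16a + 4b + c = -84
  36a + 6b + c = -200
  81a + 9b + c = -464
Solving the system yields a = -6, b = 2, c = 4.
So p(t) = -6t² + 2t + 4.
Then p(8) = -364.

-364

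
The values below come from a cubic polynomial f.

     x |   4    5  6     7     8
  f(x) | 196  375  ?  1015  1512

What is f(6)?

On equispaced nodes a degree-3 polynomial has vanishing fourth forward difference, so
  f(4) - 4·f(5) + 6·f(6) - 4·f(7) + f(8) = 0.
Substituting the known values and solving for f(6):
  6·f(6) = 3852
  f(6) = 642.

642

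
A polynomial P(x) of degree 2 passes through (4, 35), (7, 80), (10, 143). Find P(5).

48

Forward differences of the values at x = 4, 7, 10:
  P  : 35  80  143
  Δ  : 45  63
  Δ^2: 18
The second differences are constant, confirming degree 2.
Interpolating (Newton forward form) and evaluating at x = 5 gives P(5) = 48.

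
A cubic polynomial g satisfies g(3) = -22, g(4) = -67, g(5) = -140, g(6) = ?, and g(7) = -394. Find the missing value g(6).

On equispaced nodes a degree-3 polynomial has vanishing fourth forward difference, so
  g(3) - 4·g(4) + 6·g(5) - 4·g(6) + g(7) = 0.
Substituting the known values and solving for g(6):
  -4·g(6) = 988
  g(6) = -247.

-247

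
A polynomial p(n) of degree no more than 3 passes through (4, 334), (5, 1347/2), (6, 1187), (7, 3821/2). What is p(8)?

Forward differences of the values at n = 4, 5, 6, 7:
  p  : 334  1347/2  1187  3821/2
  Δ  : 679/2  1027/2  1447/2
  Δ^2: 174  210
  Δ^3: 36
The third differences are constant, confirming degree 3.
Interpolating (Newton forward form) and evaluating at n = 8 gives p(8) = 2880.

2880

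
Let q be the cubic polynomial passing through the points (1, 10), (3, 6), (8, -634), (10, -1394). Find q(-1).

14

Write q(u) = au^3 + bu^2 + cu + d. Substituting each data point gives a linear system:
  a + b + c + d = 10
  27a + 9b + 3c + d = 6
  512a + 64b + 8c + d = -634
  1000a + 100b + 10c + d = -1394
Solving the system yields a = -2, b = 6, c = 0, d = 6.
So q(u) = -2u^3 + 6u^2 + 6.
Then q(-1) = 14.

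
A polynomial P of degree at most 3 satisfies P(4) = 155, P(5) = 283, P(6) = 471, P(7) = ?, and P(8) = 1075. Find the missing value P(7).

731

On equispaced nodes a degree-3 polynomial has vanishing fourth forward difference, so
  P(4) - 4·P(5) + 6·P(6) - 4·P(7) + P(8) = 0.
Substituting the known values and solving for P(7):
  -4·P(7) = -2924
  P(7) = 731.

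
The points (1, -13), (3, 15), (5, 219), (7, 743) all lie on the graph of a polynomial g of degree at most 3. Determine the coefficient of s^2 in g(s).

-5

Write g(s) = as^3 + bs^2 + cs + d. Substituting each data point gives a linear system:
  a + b + c + d = -13
  27a + 9b + 3c + d = 15
  125a + 25b + 5c + d = 219
  343a + 49b + 7c + d = 743
Solving the system yields a = 3, b = -5, c = -5, d = -6.
So g(s) = 3s³ - 5s² - 5s - 6.
The coefficient of s^2 is -5.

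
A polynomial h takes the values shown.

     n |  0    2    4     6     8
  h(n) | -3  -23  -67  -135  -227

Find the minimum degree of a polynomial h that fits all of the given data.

2

Forward differences of the values at n = 0, 2, 4, 6, 8:
  h  : -3  -23  -67  -135  -227
  Δ  : -20  -44  -68  -92
  Δ^2: -24  -24  -24
  Δ^3: 0  0
  Δ^4: 0
The second differences are constant (-24) and nonzero, while all higher differences vanish, so the minimal degree is 2.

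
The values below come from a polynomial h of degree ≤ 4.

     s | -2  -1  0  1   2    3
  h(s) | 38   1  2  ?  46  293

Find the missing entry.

On equispaced nodes a degree-4 polynomial has vanishing fifth forward difference, so
  - h(-2) + 5·h(-1) - 10·h(0) + 10·h(1) - 5·h(2) + h(3) = 0.
Substituting the known values and solving for h(1):
  10·h(1) = -10
  h(1) = -1.

-1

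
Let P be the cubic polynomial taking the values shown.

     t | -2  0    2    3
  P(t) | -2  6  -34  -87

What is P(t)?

Write P(t) = at^3 + bt^2 + ct + d. Substituting each data point gives a linear system:
  -8a + 4b - 2c + d = -2
  d = 6
  8a + 4b + 2c + d = -34
  27a + 9b + 3c + d = -87
Solving the system yields a = -1, b = -6, c = -4, d = 6.
So P(t) = -t^3 - 6t^2 - 4t + 6.
Check: P(0) = 6. ✓

P(t) = -t^3 - 6t^2 - 4t + 6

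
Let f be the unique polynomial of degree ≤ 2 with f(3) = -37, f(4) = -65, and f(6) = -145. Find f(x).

f(x) = -4x^2 - 1

Write f(x) = ax^2 + bx + c. Substituting each data point gives a linear system:
  9a + 3b + c = -37
  16a + 4b + c = -65
  36a + 6b + c = -145
Solving the system yields a = -4, b = 0, c = -1.
So f(x) = -4x^2 - 1.
Check: f(3) = -37. ✓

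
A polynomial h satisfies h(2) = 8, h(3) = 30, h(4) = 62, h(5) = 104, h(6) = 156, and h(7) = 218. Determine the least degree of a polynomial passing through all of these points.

2

Forward differences of the values at x = 2, 3, 4, 5, 6, 7:
  h  : 8  30  62  104  156  218
  Δ  : 22  32  42  52  62
  Δ^2: 10  10  10  10
  Δ^3: 0  0  0
  Δ^4: 0  0
  Δ^5: 0
The second differences are constant (10) and nonzero, while all higher differences vanish, so the minimal degree is 2.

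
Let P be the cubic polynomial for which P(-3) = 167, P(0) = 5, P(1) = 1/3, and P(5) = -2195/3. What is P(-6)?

1307

Write P(s) = as^3 + bs^2 + cs + d. Substituting each data point gives a linear system:
  -27a + 9b - 3c + d = 167
  d = 5
  a + b + c + d = 1/3
  125a + 25b + 5c + d = -2195/3
Solving the system yields a = -6, b = 1/3, c = 1, d = 5.
So P(s) = -6s^3 + (1/3)s^2 + s + 5.
Then P(-6) = 1307.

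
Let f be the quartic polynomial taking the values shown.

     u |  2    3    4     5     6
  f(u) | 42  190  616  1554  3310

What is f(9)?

Forward differences of the values at u = 2, 3, 4, 5, 6:
  f  : 42  190  616  1554  3310
  Δ  : 148  426  938  1756
  Δ^2: 278  512  818
  Δ^3: 234  306
  Δ^4: 72
The fourth differences are constant, confirming degree 4.
Interpolating (Newton forward form) and evaluating at u = 9 gives f(9) = 17626.

17626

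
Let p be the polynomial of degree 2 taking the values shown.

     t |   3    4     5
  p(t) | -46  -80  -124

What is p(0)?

-4

Write p(t) = at^2 + bt + c. Substituting each data point gives a linear system:
  9a + 3b + c = -46
  16a + 4b + c = -80
  25a + 5b + c = -124
Solving the system yields a = -5, b = 1, c = -4.
So p(t) = -5t^2 + t - 4.
Then p(0) = -4.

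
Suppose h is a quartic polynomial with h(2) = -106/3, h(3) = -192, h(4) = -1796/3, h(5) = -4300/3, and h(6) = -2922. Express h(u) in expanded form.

Write h(u) = au^4 + bu^3 + cu^2 + du + e. Substituting each data point gives a linear system:
  16a + 8b + 4c + 2d + e = -106/3
  81a + 27b + 9c + 3d + e = -192
  256a + 64b + 16c + 4d + e = -1796/3
  625a + 125b + 25c + 5d + e = -4300/3
  1296a + 216b + 36c + 6d + e = -2922
Solving the system yields a = -2, b = -5/3, c = 0, d = 5, e = 0.
So h(u) = -2u^4 - (5/3)u^3 + 5u.
Check: h(5) = -4300/3. ✓

h(u) = -2u^4 - (5/3)u^3 + 5u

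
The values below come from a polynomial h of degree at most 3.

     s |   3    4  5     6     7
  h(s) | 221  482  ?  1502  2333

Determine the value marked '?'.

On equispaced nodes a degree-3 polynomial has vanishing fourth forward difference, so
  h(3) - 4·h(4) + 6·h(5) - 4·h(6) + h(7) = 0.
Substituting the known values and solving for h(5):
  6·h(5) = 5382
  h(5) = 897.

897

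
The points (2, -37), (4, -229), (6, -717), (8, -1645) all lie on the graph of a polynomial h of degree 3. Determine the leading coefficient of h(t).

-3

Write h(t) = at^3 + bt^2 + ct + d. Substituting each data point gives a linear system:
  8a + 4b + 2c + d = -37
  64a + 16b + 4c + d = -229
  216a + 36b + 6c + d = -717
  512a + 64b + 8c + d = -1645
Solving the system yields a = -3, b = -1, c = -6, d = 3.
So h(t) = -3t^3 - t^2 - 6t + 3.
The leading coefficient is -3.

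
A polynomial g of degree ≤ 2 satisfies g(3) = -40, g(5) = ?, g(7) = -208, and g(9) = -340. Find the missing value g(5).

The 3 known points determine the degree-2 polynomial uniquely.
Write g(u) = au^2 + bu + c. Substituting each data point gives a linear system:
  9a + 3b + c = -40
  49a + 7b + c = -208
  81a + 9b + c = -340
Solving the system yields a = -4, b = -2, c = 2.
So g(u) = -4u² - 2u + 2.
Then g(5) = -108.

-108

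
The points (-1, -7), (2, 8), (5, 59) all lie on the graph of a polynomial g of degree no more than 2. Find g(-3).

3

Using the Lagrange interpolation formula with nodes -1, 2, 5:
  L_0(s) = (s - 2)(s - 5) / 18
  L_1(s) = (s + 1)(s - 5) / -9
  L_2(s) = (s + 1)(s - 2) / 18
Then g(s) = -7·L_0(s) + 8·L_1(s) + 59·L_2(s).
Expanding and collecting terms gives g(s) = 2s² + 3s - 6.
Evaluating at s = -3: g(-3) = 3.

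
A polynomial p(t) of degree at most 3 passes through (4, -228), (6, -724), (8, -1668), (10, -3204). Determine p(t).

p(t) = -3t^3 - 2t^2 - 4

Write p(t) = at^3 + bt^2 + ct + d. Substituting each data point gives a linear system:
  64a + 16b + 4c + d = -228
  216a + 36b + 6c + d = -724
  512a + 64b + 8c + d = -1668
  1000a + 100b + 10c + d = -3204
Solving the system yields a = -3, b = -2, c = 0, d = -4.
So p(t) = -3t^3 - 2t^2 - 4.
Check: p(4) = -228. ✓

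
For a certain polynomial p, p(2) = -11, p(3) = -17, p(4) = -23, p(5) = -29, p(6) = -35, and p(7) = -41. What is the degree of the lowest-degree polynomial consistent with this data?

1

Forward differences of the values at x = 2, 3, 4, 5, 6, 7:
  p  : -11  -17  -23  -29  -35  -41
  Δ  : -6  -6  -6  -6  -6
  Δ^2: 0  0  0  0
  Δ^3: 0  0  0
  Δ^4: 0  0
  Δ^5: 0
The first differences are constant (-6) and nonzero, while all higher differences vanish, so the minimal degree is 1.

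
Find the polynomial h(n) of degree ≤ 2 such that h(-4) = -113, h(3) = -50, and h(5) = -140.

h(n) = -6n^2 + 3n - 5

Using the Lagrange interpolation formula with nodes -4, 3, 5:
  L_0(n) = (n - 3)(n - 5) / 63
  L_1(n) = (n + 4)(n - 5) / -14
  L_2(n) = (n + 4)(n - 3) / 18
Then h(n) = -113·L_0(n) - 50·L_1(n) - 140·L_2(n).
Expanding and collecting terms gives h(n) = -6n² + 3n - 5.
Check: h(3) = -50. ✓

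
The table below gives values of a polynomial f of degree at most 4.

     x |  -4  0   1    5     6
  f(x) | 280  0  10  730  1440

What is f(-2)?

16

Using the Lagrange interpolation formula with nodes -4, 0, 1, 5, 6:
  L_0(x) = x(x - 1)(x - 5)(x - 6) / 1800
  L_1(x) = (x + 4)(x - 1)(x - 5)(x - 6) / -120
  L_2(x) = (x + 4)x(x - 5)(x - 6) / 100
  L_3(x) = (x + 4)x(x - 1)(x - 6) / -180
  L_4(x) = (x + 4)x(x - 1)(x - 5) / 300
Then f(x) = 280·L_0(x) + 0·L_1(x) + 10·L_2(x) + 730·L_3(x) + 1440·L_4(x).
Expanding and collecting terms gives f(x) = x⁴ + 3x² + 6x.
Evaluating at x = -2: f(-2) = 16.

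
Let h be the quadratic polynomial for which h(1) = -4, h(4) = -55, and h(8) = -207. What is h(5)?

-84

Write h(u) = au^2 + bu + c. Substituting each data point gives a linear system:
  a + b + c = -4
  16a + 4b + c = -55
  64a + 8b + c = -207
Solving the system yields a = -3, b = -2, c = 1.
So h(u) = -3u^2 - 2u + 1.
Then h(5) = -84.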